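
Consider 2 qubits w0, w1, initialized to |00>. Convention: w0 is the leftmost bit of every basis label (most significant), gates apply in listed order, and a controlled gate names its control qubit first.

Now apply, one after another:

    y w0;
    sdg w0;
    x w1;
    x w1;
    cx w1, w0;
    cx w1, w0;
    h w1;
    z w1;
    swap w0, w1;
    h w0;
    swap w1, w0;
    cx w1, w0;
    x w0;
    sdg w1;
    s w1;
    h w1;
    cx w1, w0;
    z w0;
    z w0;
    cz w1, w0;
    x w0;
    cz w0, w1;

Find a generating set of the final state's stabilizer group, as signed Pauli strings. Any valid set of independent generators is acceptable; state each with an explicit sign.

The final state is stabilized by the group generated by +XX, +ZZ; other independent generating sets are equally valid.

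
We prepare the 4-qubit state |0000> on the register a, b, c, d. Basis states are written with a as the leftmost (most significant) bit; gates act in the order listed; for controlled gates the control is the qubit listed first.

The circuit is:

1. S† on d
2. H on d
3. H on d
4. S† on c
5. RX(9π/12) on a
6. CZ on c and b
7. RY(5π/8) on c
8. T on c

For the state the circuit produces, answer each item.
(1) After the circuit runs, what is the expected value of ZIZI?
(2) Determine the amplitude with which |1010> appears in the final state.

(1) In the final state, ZIZI has expectation sqrt(4 - 2*sqrt(2))/4. Key observation: steps 2-3 multiply out to the identity, so the circuit reduces to the remaining gates.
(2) |1010> carries amplitude -sqrt(sqrt(2) + 2)*exp(3*I*pi/4)*sin(5*pi/16)/2 in the final state.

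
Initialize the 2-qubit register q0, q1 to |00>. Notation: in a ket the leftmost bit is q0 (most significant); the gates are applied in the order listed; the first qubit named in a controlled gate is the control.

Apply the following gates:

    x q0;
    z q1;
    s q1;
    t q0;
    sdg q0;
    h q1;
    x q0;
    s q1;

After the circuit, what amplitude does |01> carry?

The final state's coefficient on |01> equals sqrt(2)*exp(I*pi/4)/2.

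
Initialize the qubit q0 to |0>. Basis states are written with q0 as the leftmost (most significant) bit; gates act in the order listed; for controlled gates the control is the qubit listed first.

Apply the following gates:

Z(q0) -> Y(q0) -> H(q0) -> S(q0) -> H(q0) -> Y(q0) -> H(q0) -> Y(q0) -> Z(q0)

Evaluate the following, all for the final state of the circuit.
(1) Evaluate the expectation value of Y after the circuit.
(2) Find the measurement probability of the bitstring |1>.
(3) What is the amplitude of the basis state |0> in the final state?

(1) The expectation value of Y is 1.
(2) A full measurement returns |1> with probability 1/2.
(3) |0> carries amplitude -sqrt(2)*I/2 in the final state.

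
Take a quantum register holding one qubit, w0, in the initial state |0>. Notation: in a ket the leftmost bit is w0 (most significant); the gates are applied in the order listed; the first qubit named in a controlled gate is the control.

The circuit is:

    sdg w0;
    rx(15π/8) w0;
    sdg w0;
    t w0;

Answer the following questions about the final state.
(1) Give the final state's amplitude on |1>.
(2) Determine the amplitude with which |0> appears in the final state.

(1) |1> carries amplitude -exp(I*pi/4)*sin(pi/16) in the final state.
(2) |0> carries amplitude -cos(pi/16) in the final state.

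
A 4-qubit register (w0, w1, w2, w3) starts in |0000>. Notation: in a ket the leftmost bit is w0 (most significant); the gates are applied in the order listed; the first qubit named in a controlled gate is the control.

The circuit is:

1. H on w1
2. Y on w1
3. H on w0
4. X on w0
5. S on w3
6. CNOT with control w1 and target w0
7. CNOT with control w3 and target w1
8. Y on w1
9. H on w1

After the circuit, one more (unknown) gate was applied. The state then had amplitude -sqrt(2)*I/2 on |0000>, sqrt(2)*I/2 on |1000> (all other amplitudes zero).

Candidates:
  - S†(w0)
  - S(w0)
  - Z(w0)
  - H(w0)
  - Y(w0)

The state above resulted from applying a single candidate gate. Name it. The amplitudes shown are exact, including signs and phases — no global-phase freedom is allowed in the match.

The applied gate was Y(w0).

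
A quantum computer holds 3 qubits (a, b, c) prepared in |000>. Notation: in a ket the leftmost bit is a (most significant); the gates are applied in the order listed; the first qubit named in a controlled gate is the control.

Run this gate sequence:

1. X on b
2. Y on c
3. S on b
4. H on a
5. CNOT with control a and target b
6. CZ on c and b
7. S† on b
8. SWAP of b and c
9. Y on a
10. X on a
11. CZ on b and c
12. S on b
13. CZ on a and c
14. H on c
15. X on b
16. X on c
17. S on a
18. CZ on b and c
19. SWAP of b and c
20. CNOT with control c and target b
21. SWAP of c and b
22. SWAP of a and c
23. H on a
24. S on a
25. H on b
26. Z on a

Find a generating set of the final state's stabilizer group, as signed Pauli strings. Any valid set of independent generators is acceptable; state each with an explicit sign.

The stabilizer group can be generated by -XIY, +IXI, -ZIZ, among other valid generating sets.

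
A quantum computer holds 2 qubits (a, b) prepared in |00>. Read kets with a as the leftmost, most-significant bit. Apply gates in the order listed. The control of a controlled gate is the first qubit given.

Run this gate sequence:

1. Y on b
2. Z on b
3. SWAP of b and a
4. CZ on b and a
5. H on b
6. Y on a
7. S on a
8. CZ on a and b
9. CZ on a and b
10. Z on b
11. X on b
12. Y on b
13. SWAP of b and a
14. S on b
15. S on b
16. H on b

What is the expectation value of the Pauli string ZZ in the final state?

The observable ZZ averages to 0.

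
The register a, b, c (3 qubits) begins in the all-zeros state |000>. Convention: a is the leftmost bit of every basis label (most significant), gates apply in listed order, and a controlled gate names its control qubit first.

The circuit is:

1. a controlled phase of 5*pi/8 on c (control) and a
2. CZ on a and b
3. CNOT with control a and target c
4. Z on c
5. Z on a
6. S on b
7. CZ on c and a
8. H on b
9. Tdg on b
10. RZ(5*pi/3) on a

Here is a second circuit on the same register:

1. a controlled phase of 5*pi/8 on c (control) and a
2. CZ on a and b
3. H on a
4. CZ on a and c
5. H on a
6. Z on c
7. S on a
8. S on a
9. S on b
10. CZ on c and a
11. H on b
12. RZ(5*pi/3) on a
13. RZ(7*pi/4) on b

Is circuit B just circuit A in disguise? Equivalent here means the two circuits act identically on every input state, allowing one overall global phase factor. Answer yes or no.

No, they are not equivalent — no single phase factor reconciles the two unitaries.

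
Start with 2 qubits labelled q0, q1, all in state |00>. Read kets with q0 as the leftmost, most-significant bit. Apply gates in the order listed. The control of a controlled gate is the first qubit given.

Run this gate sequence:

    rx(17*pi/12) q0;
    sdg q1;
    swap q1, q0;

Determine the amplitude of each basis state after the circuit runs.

After the circuit, the state carries amplitude -sqrt(3*sqrt(2) + 6)/4 + sqrt(2 - sqrt(2))/4 on |00>, -I*sqrt(sqrt(2) + 2)/4 - I*sqrt(6 - 3*sqrt(2))/4 on |01>, 0 on |10>, 0 on |11>.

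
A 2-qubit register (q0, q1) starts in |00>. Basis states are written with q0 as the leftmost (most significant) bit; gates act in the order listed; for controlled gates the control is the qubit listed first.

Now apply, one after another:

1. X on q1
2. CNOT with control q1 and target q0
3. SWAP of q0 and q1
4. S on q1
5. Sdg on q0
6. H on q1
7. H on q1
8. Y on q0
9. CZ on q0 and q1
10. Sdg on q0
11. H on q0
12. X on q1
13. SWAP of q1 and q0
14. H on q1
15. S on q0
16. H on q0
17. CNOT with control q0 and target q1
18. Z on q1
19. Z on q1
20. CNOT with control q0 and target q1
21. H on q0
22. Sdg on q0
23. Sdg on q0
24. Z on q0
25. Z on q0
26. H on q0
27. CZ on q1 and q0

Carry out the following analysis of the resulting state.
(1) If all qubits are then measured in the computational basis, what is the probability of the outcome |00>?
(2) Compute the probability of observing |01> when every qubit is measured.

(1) Outcome |00> occurs with probability 1/2. Key observation: the block from step 15 through step 22 cancels to the identity and can be dropped.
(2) The probability of measuring |01> is 0.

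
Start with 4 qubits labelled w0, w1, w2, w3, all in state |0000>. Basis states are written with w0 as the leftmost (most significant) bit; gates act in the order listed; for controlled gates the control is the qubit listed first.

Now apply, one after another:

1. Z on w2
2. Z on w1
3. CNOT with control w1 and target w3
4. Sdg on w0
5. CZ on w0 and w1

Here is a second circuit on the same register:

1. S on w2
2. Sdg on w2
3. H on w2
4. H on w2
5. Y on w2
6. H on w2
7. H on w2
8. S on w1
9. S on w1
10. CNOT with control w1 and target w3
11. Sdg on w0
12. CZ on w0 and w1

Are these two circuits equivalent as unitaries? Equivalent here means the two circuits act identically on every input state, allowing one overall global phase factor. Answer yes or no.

No, they are not equivalent — no single phase factor reconciles the two unitaries.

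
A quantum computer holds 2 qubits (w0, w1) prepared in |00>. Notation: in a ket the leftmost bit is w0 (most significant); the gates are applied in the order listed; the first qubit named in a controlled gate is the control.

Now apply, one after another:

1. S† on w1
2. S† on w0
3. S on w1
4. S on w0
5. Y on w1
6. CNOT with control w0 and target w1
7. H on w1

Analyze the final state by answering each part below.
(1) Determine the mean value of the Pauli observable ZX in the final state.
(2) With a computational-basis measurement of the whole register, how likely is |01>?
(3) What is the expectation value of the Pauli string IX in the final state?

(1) The observable ZX averages to -1.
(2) Outcome |01> occurs with probability 1/2.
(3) In the final state, IX has expectation -1.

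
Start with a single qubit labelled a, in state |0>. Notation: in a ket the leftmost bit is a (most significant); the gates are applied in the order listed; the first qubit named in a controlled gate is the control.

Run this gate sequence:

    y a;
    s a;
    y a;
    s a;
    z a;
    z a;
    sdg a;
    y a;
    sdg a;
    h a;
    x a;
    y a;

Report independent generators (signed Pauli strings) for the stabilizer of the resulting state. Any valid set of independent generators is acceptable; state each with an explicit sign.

The final state is stabilized by the group generated by +X; other independent generating sets are equally valid.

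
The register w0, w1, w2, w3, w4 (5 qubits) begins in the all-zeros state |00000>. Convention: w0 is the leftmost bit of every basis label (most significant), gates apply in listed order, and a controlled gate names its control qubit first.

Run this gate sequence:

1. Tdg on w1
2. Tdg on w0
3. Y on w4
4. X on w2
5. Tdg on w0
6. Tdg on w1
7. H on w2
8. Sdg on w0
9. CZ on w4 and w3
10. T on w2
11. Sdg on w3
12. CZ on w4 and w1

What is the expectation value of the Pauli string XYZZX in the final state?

In the final state, XYZZX has expectation 0.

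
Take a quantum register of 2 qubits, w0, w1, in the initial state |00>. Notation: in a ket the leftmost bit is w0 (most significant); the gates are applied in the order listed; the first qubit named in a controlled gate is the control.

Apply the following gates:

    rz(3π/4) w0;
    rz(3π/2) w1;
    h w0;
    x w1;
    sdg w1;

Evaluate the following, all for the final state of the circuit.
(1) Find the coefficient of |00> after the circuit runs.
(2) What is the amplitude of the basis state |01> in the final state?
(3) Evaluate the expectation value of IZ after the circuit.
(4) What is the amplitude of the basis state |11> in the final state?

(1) |00> carries amplitude 0 in the final state.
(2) The amplitude on |01> is sqrt(2)*exp(3*I*pi/8)/2.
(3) The expectation value of IZ is -1.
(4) The amplitude on |11> is sqrt(2)*exp(3*I*pi/8)/2.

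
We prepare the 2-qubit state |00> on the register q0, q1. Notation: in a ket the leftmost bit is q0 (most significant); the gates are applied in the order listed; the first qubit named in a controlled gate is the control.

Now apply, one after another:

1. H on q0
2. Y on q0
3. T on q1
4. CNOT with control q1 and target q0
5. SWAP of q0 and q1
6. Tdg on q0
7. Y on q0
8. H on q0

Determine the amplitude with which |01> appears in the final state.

The amplitude on |01> is -1/2.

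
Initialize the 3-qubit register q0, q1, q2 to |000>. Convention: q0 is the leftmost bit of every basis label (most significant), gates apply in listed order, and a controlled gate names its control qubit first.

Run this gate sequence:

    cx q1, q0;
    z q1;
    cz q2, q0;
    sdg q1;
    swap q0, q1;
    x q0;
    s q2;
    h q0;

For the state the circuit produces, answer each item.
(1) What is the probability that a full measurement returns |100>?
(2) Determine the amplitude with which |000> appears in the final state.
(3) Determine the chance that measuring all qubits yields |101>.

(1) A full measurement returns |100> with probability 1/2.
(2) |000> carries amplitude sqrt(2)/2 in the final state.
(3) The probability of measuring |101> is 0.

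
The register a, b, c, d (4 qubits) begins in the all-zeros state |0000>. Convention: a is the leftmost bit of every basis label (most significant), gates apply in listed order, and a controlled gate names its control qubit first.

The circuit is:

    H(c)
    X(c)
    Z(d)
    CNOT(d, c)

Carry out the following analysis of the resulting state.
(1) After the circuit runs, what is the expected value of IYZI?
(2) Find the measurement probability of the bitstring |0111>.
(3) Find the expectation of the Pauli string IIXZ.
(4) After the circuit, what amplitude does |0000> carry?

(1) In the final state, IYZI has expectation 0.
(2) A full measurement returns |0111> with probability 0.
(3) The expectation value of IIXZ is 1.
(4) The final state's coefficient on |0000> equals sqrt(2)/2.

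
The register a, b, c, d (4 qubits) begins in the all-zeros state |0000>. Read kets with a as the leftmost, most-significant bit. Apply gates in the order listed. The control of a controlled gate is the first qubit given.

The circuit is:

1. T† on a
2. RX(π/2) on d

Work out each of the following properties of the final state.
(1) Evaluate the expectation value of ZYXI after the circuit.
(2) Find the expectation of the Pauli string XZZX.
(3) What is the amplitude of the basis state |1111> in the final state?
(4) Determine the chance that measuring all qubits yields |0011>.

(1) In the final state, ZYXI has expectation 0.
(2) The observable XZZX averages to 0.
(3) The amplitude on |1111> is 0.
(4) Outcome |0011> occurs with probability 0.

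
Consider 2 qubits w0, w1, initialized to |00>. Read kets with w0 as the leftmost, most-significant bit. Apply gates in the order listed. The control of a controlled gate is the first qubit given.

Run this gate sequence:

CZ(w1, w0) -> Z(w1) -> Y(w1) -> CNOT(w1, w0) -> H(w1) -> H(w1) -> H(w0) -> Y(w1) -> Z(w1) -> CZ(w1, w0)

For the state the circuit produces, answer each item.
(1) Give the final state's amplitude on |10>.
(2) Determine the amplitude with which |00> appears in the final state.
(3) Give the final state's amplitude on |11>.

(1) The amplitude on |10> is -sqrt(2)/2.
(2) The amplitude on |00> is sqrt(2)/2.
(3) The final state's coefficient on |11> equals 0.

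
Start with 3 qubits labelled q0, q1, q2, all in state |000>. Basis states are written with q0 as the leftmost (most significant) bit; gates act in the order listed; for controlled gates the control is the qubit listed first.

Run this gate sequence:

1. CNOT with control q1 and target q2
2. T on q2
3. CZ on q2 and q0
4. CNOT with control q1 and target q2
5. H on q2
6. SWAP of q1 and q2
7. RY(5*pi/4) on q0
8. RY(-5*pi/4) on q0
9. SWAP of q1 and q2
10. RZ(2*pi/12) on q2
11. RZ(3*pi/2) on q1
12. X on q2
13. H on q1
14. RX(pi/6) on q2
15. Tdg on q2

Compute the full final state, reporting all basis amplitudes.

The resulting statevector has amplitude (-sqrt(2) + sqrt(6) + (sqrt(2) + sqrt(6))*exp(2*I*pi/3))*exp(2*I*pi/3)/8 on |000>, (-sqrt(2)*I + (sqrt(2) + sqrt(6))*exp(5*I*pi/6) + sqrt(6)*I)*exp(I*pi/12)/8 on |001>, (-sqrt(2) + sqrt(6) + (sqrt(2) + sqrt(6))*exp(2*I*pi/3))*exp(2*I*pi/3)/8 on |010>, (-sqrt(2)*I + (sqrt(2) + sqrt(6))*exp(5*I*pi/6) + sqrt(6)*I)*exp(I*pi/12)/8 on |011>, 0 on |100>, 0 on |101>, 0 on |110>, 0 on |111>. Key observation: gates 6-9 undo each other exactly, leaving only the rest of the circuit to track.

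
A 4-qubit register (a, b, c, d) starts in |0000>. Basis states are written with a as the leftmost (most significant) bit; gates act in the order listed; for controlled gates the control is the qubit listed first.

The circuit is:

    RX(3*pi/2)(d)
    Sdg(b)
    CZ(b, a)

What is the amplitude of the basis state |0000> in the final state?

The amplitude on |0000> is -sqrt(2)/2.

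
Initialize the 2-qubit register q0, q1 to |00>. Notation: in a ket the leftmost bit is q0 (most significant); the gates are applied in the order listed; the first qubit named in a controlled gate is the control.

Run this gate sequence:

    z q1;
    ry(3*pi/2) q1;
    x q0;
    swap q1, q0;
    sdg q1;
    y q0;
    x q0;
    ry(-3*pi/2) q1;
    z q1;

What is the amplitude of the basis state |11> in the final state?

|11> carries amplitude -1/2 in the final state.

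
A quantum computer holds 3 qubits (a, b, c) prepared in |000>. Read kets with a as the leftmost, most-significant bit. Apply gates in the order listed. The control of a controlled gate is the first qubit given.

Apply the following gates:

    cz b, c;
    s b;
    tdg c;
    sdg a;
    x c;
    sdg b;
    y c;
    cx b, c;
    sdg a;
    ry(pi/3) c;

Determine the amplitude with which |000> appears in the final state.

|000> carries amplitude -sqrt(3)*I/2 in the final state.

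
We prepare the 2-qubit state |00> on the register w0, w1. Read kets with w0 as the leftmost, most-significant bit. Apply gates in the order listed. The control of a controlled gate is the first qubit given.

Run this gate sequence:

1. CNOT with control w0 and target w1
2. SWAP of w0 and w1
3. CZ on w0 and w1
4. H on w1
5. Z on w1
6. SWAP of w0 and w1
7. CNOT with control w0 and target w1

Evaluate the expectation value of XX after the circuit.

The observable XX averages to -1.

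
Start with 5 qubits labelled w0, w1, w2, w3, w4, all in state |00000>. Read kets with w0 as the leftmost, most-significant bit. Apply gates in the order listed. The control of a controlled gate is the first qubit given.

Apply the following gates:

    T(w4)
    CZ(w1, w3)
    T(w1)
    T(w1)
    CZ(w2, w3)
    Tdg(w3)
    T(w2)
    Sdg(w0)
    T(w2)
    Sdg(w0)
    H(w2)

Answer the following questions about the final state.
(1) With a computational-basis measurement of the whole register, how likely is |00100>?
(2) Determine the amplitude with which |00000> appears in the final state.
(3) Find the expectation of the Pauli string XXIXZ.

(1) A full measurement returns |00100> with probability 1/2.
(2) The final state's coefficient on |00000> equals sqrt(2)/2.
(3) The observable XXIXZ averages to 0.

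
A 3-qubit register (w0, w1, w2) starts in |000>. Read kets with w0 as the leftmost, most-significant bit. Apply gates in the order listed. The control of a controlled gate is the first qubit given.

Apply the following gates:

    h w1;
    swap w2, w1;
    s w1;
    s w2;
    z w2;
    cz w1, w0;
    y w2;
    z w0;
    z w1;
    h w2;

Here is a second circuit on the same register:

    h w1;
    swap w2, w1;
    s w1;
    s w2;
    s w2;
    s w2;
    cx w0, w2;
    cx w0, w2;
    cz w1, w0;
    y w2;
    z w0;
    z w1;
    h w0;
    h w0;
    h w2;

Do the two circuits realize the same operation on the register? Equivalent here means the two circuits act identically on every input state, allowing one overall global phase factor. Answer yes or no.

Yes — the two circuits implement the same unitary up to a global phase.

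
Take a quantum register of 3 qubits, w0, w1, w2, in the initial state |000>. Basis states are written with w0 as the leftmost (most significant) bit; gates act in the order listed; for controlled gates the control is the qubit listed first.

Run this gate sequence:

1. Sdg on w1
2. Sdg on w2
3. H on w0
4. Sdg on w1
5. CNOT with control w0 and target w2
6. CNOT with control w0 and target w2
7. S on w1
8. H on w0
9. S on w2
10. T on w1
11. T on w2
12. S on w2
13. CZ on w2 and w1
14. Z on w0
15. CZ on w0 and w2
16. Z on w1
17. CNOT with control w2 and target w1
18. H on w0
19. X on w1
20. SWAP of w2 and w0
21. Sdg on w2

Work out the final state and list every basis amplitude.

The resulting statevector has amplitude sqrt(2)/2 on |010>, -sqrt(2)*I/2 on |011>, and 0 on every other basis state. Key observation: steps 2-9 multiply out to the identity, so the circuit reduces to the remaining gates.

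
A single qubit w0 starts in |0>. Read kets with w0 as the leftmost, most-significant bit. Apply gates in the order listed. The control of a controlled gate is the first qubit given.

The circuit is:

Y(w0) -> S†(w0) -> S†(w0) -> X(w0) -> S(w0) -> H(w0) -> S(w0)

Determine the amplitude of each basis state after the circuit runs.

The resulting statevector has amplitude -sqrt(2)*I/2 on |0>, sqrt(2)/2 on |1>.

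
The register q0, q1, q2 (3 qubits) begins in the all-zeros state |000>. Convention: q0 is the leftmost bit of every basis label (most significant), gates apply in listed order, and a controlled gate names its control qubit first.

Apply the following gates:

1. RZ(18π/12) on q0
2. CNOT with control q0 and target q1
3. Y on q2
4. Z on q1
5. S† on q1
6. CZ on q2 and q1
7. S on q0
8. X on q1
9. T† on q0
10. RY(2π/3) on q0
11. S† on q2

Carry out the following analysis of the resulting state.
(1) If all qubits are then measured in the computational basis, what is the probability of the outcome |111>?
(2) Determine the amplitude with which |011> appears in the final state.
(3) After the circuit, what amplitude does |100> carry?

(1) A full measurement returns |111> with probability 3/4.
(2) The amplitude on |011> is -exp(I*pi/4)/2.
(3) The amplitude on |100> is 0.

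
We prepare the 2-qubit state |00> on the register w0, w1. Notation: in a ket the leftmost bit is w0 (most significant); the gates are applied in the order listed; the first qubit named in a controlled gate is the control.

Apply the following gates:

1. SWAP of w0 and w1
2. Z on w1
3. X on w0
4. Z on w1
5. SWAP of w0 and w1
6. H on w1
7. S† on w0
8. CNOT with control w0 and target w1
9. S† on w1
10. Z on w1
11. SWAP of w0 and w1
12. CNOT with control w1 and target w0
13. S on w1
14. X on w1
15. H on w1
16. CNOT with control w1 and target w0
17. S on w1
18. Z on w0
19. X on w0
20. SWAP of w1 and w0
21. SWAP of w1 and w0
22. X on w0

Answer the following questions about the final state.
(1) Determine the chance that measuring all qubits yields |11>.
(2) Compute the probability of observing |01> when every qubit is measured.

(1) Outcome |11> occurs with probability 1/4. Key observation: gates 19-22 undo each other exactly, leaving only the rest of the circuit to track.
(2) Outcome |01> occurs with probability 1/4.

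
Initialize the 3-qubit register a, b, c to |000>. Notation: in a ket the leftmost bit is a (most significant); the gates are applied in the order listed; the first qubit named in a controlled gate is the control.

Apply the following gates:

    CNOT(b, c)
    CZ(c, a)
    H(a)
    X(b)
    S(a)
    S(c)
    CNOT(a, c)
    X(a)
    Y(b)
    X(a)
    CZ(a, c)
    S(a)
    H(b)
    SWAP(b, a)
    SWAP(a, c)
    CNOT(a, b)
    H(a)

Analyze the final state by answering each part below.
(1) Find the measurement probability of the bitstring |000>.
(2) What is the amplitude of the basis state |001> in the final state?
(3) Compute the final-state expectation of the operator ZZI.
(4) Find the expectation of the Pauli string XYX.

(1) Outcome |000> occurs with probability 1/2.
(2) The final state's coefficient on |001> equals -sqrt(2)*I/2.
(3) The observable ZZI averages to 1.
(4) The observable XYX averages to 0.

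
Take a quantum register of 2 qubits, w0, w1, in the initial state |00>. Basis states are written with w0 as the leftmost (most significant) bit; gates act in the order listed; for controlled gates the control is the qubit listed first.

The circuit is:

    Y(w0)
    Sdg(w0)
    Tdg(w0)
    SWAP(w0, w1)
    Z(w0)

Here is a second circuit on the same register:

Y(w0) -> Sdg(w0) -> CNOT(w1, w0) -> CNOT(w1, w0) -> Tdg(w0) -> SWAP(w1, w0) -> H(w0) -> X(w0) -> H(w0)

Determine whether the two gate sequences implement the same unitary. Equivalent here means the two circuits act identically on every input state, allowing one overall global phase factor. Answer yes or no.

Yes: on every input state the two circuits agree up to one overall phase factor.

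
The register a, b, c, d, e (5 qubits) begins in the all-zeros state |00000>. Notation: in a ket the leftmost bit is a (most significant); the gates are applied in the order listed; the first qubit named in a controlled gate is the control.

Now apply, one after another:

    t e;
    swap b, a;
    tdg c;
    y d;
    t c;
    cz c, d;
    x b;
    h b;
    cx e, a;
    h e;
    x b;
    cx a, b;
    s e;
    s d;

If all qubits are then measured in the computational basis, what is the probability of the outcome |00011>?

Outcome |00011> occurs with probability 1/4.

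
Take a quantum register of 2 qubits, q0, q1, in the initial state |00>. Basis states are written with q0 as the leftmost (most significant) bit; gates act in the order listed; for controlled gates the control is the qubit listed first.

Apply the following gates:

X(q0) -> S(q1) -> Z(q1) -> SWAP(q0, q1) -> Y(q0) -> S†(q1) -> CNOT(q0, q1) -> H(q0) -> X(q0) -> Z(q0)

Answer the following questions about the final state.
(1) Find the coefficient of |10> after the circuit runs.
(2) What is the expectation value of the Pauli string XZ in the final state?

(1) |10> carries amplitude -sqrt(2)/2 in the final state.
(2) The expectation value of XZ is 1.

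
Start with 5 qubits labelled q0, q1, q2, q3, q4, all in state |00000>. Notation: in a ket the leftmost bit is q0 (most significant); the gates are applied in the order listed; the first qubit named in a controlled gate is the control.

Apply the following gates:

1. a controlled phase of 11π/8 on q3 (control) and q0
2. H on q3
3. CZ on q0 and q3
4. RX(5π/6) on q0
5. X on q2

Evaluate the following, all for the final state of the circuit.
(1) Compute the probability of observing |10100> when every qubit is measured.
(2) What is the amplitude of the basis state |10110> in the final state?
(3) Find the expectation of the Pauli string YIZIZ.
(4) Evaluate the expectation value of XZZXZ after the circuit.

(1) A full measurement returns |10100> with probability sqrt(3)/8 + 1/4.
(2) |10110> carries amplitude I*(-sqrt(3) - 1)/4 in the final state.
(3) The expectation value of YIZIZ is 1/2.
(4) The expectation value of XZZXZ is 0.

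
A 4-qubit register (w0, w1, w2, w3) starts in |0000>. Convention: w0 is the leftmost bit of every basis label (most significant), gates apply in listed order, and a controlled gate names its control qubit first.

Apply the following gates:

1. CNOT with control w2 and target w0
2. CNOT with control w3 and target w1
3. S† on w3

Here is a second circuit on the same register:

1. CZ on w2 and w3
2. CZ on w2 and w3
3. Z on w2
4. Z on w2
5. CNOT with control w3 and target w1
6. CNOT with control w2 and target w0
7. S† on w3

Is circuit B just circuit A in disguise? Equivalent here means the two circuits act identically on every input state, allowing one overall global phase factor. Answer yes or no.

Yes, they are equivalent — the unitaries differ by at most a global phase.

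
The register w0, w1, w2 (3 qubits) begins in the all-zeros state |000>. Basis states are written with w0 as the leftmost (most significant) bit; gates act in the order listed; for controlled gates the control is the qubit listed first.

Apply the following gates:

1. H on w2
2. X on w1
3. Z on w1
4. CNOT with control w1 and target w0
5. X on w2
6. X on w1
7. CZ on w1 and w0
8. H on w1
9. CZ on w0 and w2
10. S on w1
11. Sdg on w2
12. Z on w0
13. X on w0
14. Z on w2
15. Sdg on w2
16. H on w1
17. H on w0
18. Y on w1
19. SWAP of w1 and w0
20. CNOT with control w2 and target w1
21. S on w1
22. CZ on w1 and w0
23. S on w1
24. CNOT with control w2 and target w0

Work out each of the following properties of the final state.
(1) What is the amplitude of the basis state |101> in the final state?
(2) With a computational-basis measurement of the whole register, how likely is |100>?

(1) |101> carries amplitude 1/4 + I/4 in the final state.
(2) Outcome |100> occurs with probability 1/8.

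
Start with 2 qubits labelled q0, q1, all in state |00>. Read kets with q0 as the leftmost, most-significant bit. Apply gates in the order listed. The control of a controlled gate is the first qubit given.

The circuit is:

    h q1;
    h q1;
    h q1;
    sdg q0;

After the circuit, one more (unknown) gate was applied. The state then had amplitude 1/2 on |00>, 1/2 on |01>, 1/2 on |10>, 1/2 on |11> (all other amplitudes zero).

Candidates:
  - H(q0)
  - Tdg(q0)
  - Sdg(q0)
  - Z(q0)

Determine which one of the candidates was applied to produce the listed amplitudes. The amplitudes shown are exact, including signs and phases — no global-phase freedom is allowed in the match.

The unique candidate consistent with the amplitudes is H(q0). Key observation: steps 2-3 multiply out to the identity, so the circuit reduces to the remaining gates.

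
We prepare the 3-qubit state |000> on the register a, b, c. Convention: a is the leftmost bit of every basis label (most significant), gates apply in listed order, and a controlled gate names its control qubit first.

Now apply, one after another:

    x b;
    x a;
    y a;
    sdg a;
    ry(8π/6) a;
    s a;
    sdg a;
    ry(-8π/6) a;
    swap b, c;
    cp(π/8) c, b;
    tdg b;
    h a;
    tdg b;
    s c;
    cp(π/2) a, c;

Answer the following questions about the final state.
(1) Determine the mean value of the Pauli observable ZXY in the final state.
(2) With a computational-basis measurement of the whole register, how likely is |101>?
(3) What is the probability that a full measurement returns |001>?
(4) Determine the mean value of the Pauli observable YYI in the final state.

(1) The expectation value of ZXY is 0. Key observation: gates 5-8 undo each other exactly, leaving only the rest of the circuit to track.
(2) Outcome |101> occurs with probability 1/2.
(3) Outcome |001> occurs with probability 1/2.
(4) In the final state, YYI has expectation 0.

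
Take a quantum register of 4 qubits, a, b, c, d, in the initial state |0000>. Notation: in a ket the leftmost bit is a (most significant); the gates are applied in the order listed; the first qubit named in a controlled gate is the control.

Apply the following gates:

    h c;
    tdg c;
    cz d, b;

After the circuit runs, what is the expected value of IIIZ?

The expectation value of IIIZ is 1.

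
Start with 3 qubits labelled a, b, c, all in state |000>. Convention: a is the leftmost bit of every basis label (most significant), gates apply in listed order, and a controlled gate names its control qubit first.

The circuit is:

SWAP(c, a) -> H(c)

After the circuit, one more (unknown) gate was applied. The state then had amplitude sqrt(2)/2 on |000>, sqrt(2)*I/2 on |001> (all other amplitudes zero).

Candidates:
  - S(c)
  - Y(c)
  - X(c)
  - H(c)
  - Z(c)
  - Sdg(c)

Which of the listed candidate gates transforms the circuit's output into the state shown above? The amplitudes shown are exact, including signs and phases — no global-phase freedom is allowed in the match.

The unique candidate consistent with the amplitudes is S(c).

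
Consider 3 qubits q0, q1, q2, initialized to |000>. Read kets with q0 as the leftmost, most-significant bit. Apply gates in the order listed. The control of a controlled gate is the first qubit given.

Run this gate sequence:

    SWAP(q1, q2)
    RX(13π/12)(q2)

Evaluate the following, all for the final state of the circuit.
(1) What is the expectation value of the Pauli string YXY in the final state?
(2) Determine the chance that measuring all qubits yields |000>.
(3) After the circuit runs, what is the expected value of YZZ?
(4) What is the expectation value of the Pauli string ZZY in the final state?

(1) The expectation value of YXY is 0.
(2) The probability of measuring |000> is -sqrt(6)/8 - sqrt(2)/8 + 1/2.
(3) The observable YZZ averages to 0.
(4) The expectation value of ZZY is -sqrt(2)/4 + sqrt(6)/4.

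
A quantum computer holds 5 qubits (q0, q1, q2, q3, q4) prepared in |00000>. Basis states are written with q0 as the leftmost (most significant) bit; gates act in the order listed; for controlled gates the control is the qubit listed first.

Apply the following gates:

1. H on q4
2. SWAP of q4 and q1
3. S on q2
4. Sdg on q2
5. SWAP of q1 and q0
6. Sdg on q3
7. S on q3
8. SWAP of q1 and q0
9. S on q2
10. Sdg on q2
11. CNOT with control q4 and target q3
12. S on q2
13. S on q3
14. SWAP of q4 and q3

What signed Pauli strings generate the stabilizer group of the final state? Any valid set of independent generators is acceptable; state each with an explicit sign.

The final state is stabilized by the group generated by +IXIII, +ZIIII, +IIZII, +IIIZI, +IIIIZ; other independent generating sets are equally valid. Key observation: gates 3-10 undo each other exactly, leaving only the rest of the circuit to track.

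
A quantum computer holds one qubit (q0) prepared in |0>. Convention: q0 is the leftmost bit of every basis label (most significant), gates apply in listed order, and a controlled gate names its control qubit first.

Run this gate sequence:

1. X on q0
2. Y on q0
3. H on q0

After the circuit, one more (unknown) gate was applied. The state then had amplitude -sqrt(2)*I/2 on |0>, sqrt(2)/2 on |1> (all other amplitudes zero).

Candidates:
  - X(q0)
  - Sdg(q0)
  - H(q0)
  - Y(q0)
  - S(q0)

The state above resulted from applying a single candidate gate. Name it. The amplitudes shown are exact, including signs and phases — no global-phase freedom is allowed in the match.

The applied gate was S(q0).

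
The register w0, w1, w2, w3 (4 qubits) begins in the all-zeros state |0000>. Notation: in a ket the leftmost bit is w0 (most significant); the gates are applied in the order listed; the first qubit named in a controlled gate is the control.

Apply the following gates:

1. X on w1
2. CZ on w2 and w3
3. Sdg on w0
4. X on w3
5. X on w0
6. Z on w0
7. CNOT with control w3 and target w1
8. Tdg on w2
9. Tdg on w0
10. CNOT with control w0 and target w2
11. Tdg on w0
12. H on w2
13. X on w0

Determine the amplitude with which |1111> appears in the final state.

The amplitude on |1111> is 0.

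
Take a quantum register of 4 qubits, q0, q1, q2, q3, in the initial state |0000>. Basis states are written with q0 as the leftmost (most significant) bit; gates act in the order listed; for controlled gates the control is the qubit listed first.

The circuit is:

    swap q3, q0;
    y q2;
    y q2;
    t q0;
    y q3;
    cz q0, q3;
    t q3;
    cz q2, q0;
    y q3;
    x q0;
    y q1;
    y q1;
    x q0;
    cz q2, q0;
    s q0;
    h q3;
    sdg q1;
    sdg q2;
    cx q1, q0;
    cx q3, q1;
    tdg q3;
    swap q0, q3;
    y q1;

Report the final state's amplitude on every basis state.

The resulting statevector has amplitude sqrt(2)*exp(3*I*pi/4)/2 on |0100>, -sqrt(2)*I/2 on |1000>, and 0 on every other basis state.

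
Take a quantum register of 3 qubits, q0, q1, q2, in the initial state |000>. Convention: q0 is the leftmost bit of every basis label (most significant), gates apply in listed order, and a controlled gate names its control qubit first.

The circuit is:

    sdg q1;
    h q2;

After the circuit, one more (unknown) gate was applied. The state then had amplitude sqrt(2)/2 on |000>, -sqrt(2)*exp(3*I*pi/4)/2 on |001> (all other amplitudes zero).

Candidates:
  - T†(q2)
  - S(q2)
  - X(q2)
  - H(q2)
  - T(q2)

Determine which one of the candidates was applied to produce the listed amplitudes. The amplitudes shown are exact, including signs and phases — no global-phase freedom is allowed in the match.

It was T†(q2) that produced the state shown.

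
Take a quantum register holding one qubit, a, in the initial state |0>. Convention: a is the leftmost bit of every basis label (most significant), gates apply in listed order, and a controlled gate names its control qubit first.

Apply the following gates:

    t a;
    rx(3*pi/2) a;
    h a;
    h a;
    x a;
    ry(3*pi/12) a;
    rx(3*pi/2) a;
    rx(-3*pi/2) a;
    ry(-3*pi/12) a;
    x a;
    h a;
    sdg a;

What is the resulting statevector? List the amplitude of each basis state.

The final amplitudes are -1/2 - I/2 on |0>, 1/2 + I/2 on |1>.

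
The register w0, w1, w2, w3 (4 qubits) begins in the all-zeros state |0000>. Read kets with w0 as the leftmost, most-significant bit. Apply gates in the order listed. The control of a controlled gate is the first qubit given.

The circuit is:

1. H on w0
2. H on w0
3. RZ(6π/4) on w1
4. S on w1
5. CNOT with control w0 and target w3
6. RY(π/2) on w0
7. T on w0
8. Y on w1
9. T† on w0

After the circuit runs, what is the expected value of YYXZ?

The observable YYXZ averages to 0.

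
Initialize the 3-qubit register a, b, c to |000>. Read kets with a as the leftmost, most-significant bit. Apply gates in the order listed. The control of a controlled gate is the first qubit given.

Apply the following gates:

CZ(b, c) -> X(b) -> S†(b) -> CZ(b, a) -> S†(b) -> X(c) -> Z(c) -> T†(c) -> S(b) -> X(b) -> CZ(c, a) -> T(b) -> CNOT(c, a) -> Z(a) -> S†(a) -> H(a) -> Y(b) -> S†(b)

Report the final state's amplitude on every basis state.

The resulting statevector has amplitude sqrt(2)*exp(3*I*pi/4)/2 on |011>, -sqrt(2)*exp(3*I*pi/4)/2 on |111>, and 0 on every other basis state.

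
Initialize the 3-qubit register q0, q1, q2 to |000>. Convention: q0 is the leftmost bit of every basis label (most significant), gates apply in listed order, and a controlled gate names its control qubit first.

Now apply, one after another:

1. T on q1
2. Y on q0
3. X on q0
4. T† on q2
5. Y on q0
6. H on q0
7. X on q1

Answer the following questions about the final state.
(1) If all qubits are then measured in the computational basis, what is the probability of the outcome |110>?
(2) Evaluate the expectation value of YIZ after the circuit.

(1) A full measurement returns |110> with probability 1/2.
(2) The expectation value of YIZ is 0.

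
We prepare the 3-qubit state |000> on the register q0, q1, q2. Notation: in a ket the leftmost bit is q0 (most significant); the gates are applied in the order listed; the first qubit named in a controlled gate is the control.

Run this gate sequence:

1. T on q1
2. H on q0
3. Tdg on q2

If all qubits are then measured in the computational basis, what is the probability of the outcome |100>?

A full measurement returns |100> with probability 1/2.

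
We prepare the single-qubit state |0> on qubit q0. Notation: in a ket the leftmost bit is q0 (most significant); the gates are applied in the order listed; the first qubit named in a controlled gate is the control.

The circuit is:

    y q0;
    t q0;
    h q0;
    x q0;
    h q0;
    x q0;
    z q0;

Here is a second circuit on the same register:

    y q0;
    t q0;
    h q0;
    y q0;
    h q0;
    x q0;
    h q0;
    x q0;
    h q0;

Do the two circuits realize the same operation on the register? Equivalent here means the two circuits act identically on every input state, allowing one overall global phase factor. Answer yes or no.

No: there is an input state on which the two circuits produce genuinely different outputs (not merely differing by a phase).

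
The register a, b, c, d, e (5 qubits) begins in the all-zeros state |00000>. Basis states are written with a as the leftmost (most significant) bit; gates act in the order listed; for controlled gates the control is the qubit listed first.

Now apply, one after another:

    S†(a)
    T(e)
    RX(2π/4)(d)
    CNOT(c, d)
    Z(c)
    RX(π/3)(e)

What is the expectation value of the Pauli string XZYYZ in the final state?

The expectation value of XZYYZ is 0.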